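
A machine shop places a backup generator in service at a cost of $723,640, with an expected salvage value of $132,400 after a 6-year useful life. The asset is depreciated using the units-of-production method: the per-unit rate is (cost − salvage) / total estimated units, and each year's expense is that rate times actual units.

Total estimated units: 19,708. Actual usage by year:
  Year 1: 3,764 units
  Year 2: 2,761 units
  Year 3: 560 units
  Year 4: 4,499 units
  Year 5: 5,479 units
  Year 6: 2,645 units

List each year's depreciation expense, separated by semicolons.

$112,920; $82,830; $16,800; $134,970; $164,370; $79,350

Depreciable base = $723,640 − $132,400 = $591,240.
Rate = $591,240 / 19,708 units = $30 per unit.
Year 1: 3,764 × $30 = $112,920. Book value $610,720.
Year 2: 2,761 × $30 = $82,830. Book value $527,890.
Year 3: 560 × $30 = $16,800. Book value $511,090.
Year 4: 4,499 × $30 = $134,970. Book value $376,120.
Year 5: 5,479 × $30 = $164,370. Book value $211,750.
Year 6: 2,645 × $30 = $79,350. Book value $132,400.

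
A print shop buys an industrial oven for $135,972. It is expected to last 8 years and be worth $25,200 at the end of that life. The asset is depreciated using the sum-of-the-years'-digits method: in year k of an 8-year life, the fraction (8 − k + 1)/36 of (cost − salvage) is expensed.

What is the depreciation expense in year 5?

$12,308

Depreciable base = $135,972 − $25,200 = $110,772.
Sum of the years' digits = 8+7+6+5+4+3+2+1 = 36.
Year 1: $110,772 × 8/36 = $24,616. Book value $111,356.
Year 2: $110,772 × 7/36 = $21,539. Book value $89,817.
Year 3: $110,772 × 6/36 = $18,462. Book value $71,355.
Year 4: $110,772 × 5/36 = $15,385. Book value $55,970.
Year 5: $110,772 × 4/36 = $12,308. Book value $43,662.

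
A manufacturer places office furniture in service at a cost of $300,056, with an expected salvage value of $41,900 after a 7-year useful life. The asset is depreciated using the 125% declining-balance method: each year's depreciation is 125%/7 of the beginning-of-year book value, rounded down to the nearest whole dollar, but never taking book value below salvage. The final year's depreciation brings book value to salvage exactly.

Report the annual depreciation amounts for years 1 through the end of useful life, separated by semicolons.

$53,581; $44,013; $36,153; $29,698; $24,394; $20,038; $50,279

Depreciable base = $300,056 − $41,900 = $258,156.
Year 1: ⌊$300,056 × 125%/7⌋ = $53,581. Book value $246,475.
Year 2: ⌊$246,475 × 125%/7⌋ = $44,013. Book value $202,462.
Year 3: ⌊$202,462 × 125%/7⌋ = $36,153. Book value $166,309.
Year 4: ⌊$166,309 × 125%/7⌋ = $29,698. Book value $136,611.
Year 5: ⌊$136,611 × 125%/7⌋ = $24,394. Book value $112,217.
Year 6: ⌊$112,217 × 125%/7⌋ = $20,038. Book value $92,179.
Year 7 (final): $92,179 − $41,900 = $50,279. Book value $41,900.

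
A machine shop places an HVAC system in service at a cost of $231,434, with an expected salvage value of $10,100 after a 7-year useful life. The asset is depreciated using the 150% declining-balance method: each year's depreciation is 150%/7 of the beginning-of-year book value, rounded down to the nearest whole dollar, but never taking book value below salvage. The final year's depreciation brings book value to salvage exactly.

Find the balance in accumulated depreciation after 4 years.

Depreciable base = $231,434 − $10,100 = $221,334.
Year 1: ⌊$231,434 × 150%/7⌋ = $49,593. Book value $181,841.
Year 2: ⌊$181,841 × 150%/7⌋ = $38,965. Book value $142,876.
Year 3: ⌊$142,876 × 150%/7⌋ = $30,616. Book value $112,260.
Year 4: ⌊$112,260 × 150%/7⌋ = $24,055. Book value $88,205.
Accumulated through year 4 = $231,434 − $88,205 = $143,229.

$143,229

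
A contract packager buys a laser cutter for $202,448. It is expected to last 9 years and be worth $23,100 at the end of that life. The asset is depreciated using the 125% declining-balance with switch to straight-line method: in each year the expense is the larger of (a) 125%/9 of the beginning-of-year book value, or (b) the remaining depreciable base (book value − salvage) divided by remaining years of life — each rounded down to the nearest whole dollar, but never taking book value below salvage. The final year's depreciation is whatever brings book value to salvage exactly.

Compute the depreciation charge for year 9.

Depreciable base = $202,448 − $23,100 = $179,348.
Year 1: DB = ⌊$202,448 × 125%/9⌋ = $28,117; SL = ⌊$179,348/9⌋ = $19,927 → take DB $28,117. Book value $174,331.
Year 2: DB = ⌊$174,331 × 125%/9⌋ = $24,212; SL = ⌊$151,231/8⌋ = $18,903 → take DB $24,212. Book value $150,119.
Year 3: DB = ⌊$150,119 × 125%/9⌋ = $20,849; SL = ⌊$127,019/7⌋ = $18,145 → take DB $20,849. Book value $129,270.
Year 4: DB = ⌊$129,270 × 125%/9⌋ = $17,954; SL = ⌊$106,170/6⌋ = $17,695 → take DB $17,954. Book value $111,316.
Year 5: DB = ⌊$111,316 × 125%/9⌋ = $15,460; SL = ⌊$88,216/5⌋ = $17,643 → take SL $17,643. Book value $93,673.
Year 6: DB = ⌊$93,673 × 125%/9⌋ = $13,010; SL = ⌊$70,573/4⌋ = $17,643 → take SL $17,643. Book value $76,030.
Year 7: DB = ⌊$76,030 × 125%/9⌋ = $10,559; SL = ⌊$52,930/3⌋ = $17,643 → take SL $17,643. Book value $58,387.
Year 8: DB = ⌊$58,387 × 125%/9⌋ = $8,109; SL = ⌊$35,287/2⌋ = $17,643 → take SL $17,643. Book value $40,744.
Year 9 (final): $40,744 − $23,100 = $17,644. Book value $23,100.

$17,644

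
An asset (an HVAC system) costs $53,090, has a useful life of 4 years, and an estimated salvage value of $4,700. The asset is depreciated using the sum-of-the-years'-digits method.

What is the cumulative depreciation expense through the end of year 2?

$33,873

Depreciable base = $53,090 − $4,700 = $48,390.
Sum of the years' digits = 4+3+2+1 = 10.
Year 1: $48,390 × 4/10 = $19,356. Book value $33,734.
Year 2: $48,390 × 3/10 = $14,517. Book value $19,217.
Accumulated through year 2 = $53,090 − $19,217 = $33,873.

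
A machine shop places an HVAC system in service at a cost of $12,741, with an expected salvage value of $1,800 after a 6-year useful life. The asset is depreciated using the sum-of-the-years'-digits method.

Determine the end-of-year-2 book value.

Depreciable base = $12,741 − $1,800 = $10,941.
Sum of the years' digits = 6+5+4+3+2+1 = 21.
Year 1: $10,941 × 6/21 = $3,126. Book value $9,615.
Year 2: $10,941 × 5/21 = $2,605. Book value $7,010.

$7,010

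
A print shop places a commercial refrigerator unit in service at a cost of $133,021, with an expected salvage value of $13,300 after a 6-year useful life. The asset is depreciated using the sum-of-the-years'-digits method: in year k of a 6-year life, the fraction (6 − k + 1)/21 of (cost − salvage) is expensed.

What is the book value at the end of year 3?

$47,506

Depreciable base = $133,021 − $13,300 = $119,721.
Sum of the years' digits = 6+5+4+3+2+1 = 21.
Year 1: $119,721 × 6/21 = $34,206. Book value $98,815.
Year 2: $119,721 × 5/21 = $28,505. Book value $70,310.
Year 3: $119,721 × 4/21 = $22,804. Book value $47,506.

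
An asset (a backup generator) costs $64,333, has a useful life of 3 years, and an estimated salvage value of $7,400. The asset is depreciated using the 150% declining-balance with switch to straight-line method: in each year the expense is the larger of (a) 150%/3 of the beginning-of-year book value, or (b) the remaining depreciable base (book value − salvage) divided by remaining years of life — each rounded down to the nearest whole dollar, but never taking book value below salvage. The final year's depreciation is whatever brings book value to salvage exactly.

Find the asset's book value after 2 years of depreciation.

$16,084

Depreciable base = $64,333 − $7,400 = $56,933.
Year 1: DB = ⌊$64,333 × 150%/3⌋ = $32,166; SL = ⌊$56,933/3⌋ = $18,977 → take DB $32,166. Book value $32,167.
Year 2: DB = ⌊$32,167 × 150%/3⌋ = $16,083; SL = ⌊$24,767/2⌋ = $12,383 → take DB $16,083. Book value $16,084.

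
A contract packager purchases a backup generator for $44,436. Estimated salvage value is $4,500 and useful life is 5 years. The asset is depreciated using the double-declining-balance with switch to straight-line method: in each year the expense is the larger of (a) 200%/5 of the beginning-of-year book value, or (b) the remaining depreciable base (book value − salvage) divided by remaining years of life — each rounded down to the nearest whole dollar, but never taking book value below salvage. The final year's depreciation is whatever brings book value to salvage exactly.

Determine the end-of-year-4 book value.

Depreciable base = $44,436 − $4,500 = $39,936.
Year 1: DB = ⌊$44,436 × 200%/5⌋ = $17,774; SL = ⌊$39,936/5⌋ = $7,987 → take DB $17,774. Book value $26,662.
Year 2: DB = ⌊$26,662 × 200%/5⌋ = $10,664; SL = ⌊$22,162/4⌋ = $5,540 → take DB $10,664. Book value $15,998.
Year 3: DB = ⌊$15,998 × 200%/5⌋ = $6,399; SL = ⌊$11,498/3⌋ = $3,832 → take DB $6,399. Book value $9,599.
Year 4: DB = ⌊$9,599 × 200%/5⌋ = $3,839; SL = ⌊$5,099/2⌋ = $2,549 → take DB $3,839. Book value $5,760.

$5,760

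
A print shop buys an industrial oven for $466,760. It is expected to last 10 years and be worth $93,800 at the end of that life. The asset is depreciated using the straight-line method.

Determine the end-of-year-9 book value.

$131,096

Depreciable base = $466,760 − $93,800 = $372,960.
Annual expense = $372,960 / 10 = $37,296.
End of year 1: book value $429,464.
End of year 2: book value $392,168.
End of year 3: book value $354,872.
End of year 4: book value $317,576.
End of year 5: book value $280,280.
End of year 6: book value $242,984.
End of year 7: book value $205,688.
End of year 8: book value $168,392.
End of year 9: book value $131,096.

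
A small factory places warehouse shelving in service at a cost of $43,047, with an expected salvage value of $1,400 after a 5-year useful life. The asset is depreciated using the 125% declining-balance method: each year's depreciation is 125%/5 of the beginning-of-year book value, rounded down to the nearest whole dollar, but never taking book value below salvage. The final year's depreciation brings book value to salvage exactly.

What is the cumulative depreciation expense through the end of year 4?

Depreciable base = $43,047 − $1,400 = $41,647.
Year 1: ⌊$43,047 × 125%/5⌋ = $10,761. Book value $32,286.
Year 2: ⌊$32,286 × 125%/5⌋ = $8,071. Book value $24,215.
Year 3: ⌊$24,215 × 125%/5⌋ = $6,053. Book value $18,162.
Year 4: ⌊$18,162 × 125%/5⌋ = $4,540. Book value $13,622.
Accumulated through year 4 = $43,047 − $13,622 = $29,425.

$29,425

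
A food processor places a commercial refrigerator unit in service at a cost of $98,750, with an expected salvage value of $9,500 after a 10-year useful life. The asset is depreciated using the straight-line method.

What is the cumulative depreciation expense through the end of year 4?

$35,700

Depreciable base = $98,750 − $9,500 = $89,250.
Annual expense = $89,250 / 10 = $8,925.
End of year 1: book value $89,825.
End of year 2: book value $80,900.
End of year 3: book value $71,975.
End of year 4: book value $63,050.
Accumulated through year 4 = $98,750 − $63,050 = $35,700.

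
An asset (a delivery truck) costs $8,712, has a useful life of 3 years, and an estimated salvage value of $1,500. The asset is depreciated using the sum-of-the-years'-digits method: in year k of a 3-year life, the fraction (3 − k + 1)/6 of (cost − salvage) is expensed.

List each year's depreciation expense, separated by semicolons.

Depreciable base = $8,712 − $1,500 = $7,212.
Sum of the years' digits = 3+2+1 = 6.
Year 1: $7,212 × 3/6 = $3,606. Book value $5,106.
Year 2: $7,212 × 2/6 = $2,404. Book value $2,702.
Year 3: $7,212 × 1/6 = $1,202. Book value $1,500.

$3,606; $2,404; $1,202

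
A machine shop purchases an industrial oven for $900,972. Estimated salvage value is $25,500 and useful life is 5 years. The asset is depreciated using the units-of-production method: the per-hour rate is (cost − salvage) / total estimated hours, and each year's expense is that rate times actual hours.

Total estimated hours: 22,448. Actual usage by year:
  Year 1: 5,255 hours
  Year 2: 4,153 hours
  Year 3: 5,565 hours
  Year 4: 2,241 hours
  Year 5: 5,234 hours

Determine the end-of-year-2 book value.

Depreciable base = $900,972 − $25,500 = $875,472.
Rate = $875,472 / 22,448 hours = $39 per hour.
Year 1: 5,255 × $39 = $204,945. Book value $696,027.
Year 2: 4,153 × $39 = $161,967. Book value $534,060.

$534,060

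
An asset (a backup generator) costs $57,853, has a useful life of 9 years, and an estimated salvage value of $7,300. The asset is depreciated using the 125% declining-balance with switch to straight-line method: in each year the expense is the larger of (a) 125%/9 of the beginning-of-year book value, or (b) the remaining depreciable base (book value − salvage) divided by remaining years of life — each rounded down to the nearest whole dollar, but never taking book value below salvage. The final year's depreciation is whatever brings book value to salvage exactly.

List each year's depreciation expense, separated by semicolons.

Depreciable base = $57,853 − $7,300 = $50,553.
Year 1: DB = ⌊$57,853 × 125%/9⌋ = $8,035; SL = ⌊$50,553/9⌋ = $5,617 → take DB $8,035. Book value $49,818.
Year 2: DB = ⌊$49,818 × 125%/9⌋ = $6,919; SL = ⌊$42,518/8⌋ = $5,314 → take DB $6,919. Book value $42,899.
Year 3: DB = ⌊$42,899 × 125%/9⌋ = $5,958; SL = ⌊$35,599/7⌋ = $5,085 → take DB $5,958. Book value $36,941.
Year 4: DB = ⌊$36,941 × 125%/9⌋ = $5,130; SL = ⌊$29,641/6⌋ = $4,940 → take DB $5,130. Book value $31,811.
Year 5: DB = ⌊$31,811 × 125%/9⌋ = $4,418; SL = ⌊$24,511/5⌋ = $4,902 → take SL $4,902. Book value $26,909.
Year 6: DB = ⌊$26,909 × 125%/9⌋ = $3,737; SL = ⌊$19,609/4⌋ = $4,902 → take SL $4,902. Book value $22,007.
Year 7: DB = ⌊$22,007 × 125%/9⌋ = $3,056; SL = ⌊$14,707/3⌋ = $4,902 → take SL $4,902. Book value $17,105.
Year 8: DB = ⌊$17,105 × 125%/9⌋ = $2,375; SL = ⌊$9,805/2⌋ = $4,902 → take SL $4,902. Book value $12,203.
Year 9 (final): $12,203 − $7,300 = $4,903. Book value $7,300.

$8,035; $6,919; $5,958; $5,130; $4,902; $4,902; $4,902; $4,902; $4,903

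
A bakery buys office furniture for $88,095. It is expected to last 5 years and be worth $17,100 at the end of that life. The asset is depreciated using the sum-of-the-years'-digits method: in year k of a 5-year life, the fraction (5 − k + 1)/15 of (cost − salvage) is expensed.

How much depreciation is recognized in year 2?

Depreciable base = $88,095 − $17,100 = $70,995.
Sum of the years' digits = 5+4+3+2+1 = 15.
Year 1: $70,995 × 5/15 = $23,665. Book value $64,430.
Year 2: $70,995 × 4/15 = $18,932. Book value $45,498.

$18,932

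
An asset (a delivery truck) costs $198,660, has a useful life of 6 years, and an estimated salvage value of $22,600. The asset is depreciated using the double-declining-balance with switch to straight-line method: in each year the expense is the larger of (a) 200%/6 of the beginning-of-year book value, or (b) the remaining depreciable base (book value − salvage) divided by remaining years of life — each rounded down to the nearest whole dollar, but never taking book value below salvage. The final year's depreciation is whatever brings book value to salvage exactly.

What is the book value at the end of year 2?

$88,294

Depreciable base = $198,660 − $22,600 = $176,060.
Year 1: DB = ⌊$198,660 × 200%/6⌋ = $66,220; SL = ⌊$176,060/6⌋ = $29,343 → take DB $66,220. Book value $132,440.
Year 2: DB = ⌊$132,440 × 200%/6⌋ = $44,146; SL = ⌊$109,840/5⌋ = $21,968 → take DB $44,146. Book value $88,294.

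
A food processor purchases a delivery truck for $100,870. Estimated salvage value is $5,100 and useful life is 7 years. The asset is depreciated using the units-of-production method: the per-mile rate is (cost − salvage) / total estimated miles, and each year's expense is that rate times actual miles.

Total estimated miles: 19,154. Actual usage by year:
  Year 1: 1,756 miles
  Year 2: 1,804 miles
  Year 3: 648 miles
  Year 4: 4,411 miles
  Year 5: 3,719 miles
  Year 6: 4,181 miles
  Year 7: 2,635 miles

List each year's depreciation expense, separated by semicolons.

$8,780; $9,020; $3,240; $22,055; $18,595; $20,905; $13,175

Depreciable base = $100,870 − $5,100 = $95,770.
Rate = $95,770 / 19,154 miles = $5 per mile.
Year 1: 1,756 × $5 = $8,780. Book value $92,090.
Year 2: 1,804 × $5 = $9,020. Book value $83,070.
Year 3: 648 × $5 = $3,240. Book value $79,830.
Year 4: 4,411 × $5 = $22,055. Book value $57,775.
Year 5: 3,719 × $5 = $18,595. Book value $39,180.
Year 6: 4,181 × $5 = $20,905. Book value $18,275.
Year 7: 2,635 × $5 = $13,175. Book value $5,100.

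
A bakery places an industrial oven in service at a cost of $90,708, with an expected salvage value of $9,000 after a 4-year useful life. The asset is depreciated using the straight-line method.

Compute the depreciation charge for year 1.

$20,427

Depreciable base = $90,708 − $9,000 = $81,708.
Annual expense = $81,708 / 4 = $20,427.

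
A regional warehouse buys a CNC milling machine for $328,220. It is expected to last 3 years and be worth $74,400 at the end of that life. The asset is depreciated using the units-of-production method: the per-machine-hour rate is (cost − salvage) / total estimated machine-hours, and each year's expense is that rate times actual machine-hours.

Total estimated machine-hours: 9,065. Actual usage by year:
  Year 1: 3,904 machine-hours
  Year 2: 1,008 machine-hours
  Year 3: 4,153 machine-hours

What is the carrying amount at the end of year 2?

$190,684

Depreciable base = $328,220 − $74,400 = $253,820.
Rate = $253,820 / 9,065 machine-hours = $28 per machine-hour.
Year 1: 3,904 × $28 = $109,312. Book value $218,908.
Year 2: 1,008 × $28 = $28,224. Book value $190,684.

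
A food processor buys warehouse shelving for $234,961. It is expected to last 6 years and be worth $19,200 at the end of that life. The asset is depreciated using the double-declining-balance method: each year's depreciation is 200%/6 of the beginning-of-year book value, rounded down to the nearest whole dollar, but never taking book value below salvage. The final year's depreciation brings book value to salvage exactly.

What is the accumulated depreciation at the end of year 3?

Depreciable base = $234,961 − $19,200 = $215,761.
Year 1: ⌊$234,961 × 200%/6⌋ = $78,320. Book value $156,641.
Year 2: ⌊$156,641 × 200%/6⌋ = $52,213. Book value $104,428.
Year 3: ⌊$104,428 × 200%/6⌋ = $34,809. Book value $69,619.
Accumulated through year 3 = $234,961 − $69,619 = $165,342.

$165,342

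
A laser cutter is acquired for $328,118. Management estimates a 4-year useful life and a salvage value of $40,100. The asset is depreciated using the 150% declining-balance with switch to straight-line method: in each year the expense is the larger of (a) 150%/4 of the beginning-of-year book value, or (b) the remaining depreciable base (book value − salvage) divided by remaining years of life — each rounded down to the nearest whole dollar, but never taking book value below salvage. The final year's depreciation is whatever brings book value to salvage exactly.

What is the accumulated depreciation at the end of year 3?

Depreciable base = $328,118 − $40,100 = $288,018.
Year 1: DB = ⌊$328,118 × 150%/4⌋ = $123,044; SL = ⌊$288,018/4⌋ = $72,004 → take DB $123,044. Book value $205,074.
Year 2: DB = ⌊$205,074 × 150%/4⌋ = $76,902; SL = ⌊$164,974/3⌋ = $54,991 → take DB $76,902. Book value $128,172.
Year 3: DB = ⌊$128,172 × 150%/4⌋ = $48,064; SL = ⌊$88,072/2⌋ = $44,036 → take DB $48,064. Book value $80,108.
Accumulated through year 3 = $328,118 − $80,108 = $248,010.

$248,010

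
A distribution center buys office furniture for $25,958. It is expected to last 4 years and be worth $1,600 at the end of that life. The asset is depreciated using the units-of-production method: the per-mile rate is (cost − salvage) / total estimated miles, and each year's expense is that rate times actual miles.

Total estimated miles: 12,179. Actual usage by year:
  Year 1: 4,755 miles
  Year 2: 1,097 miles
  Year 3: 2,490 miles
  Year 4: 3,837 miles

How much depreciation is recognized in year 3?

Depreciable base = $25,958 − $1,600 = $24,358.
Rate = $24,358 / 12,179 miles = $2 per mile.
Year 1: 4,755 × $2 = $9,510. Book value $16,448.
Year 2: 1,097 × $2 = $2,194. Book value $14,254.
Year 3: 2,490 × $2 = $4,980. Book value $9,274.

$4,980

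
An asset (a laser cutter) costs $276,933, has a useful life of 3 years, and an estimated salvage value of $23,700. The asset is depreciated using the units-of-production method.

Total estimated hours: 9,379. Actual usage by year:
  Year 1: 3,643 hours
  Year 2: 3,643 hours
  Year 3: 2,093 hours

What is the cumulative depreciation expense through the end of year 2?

Depreciable base = $276,933 − $23,700 = $253,233.
Rate = $253,233 / 9,379 hours = $27 per hour.
Year 1: 3,643 × $27 = $98,361. Book value $178,572.
Year 2: 3,643 × $27 = $98,361. Book value $80,211.
Accumulated through year 2 = $276,933 − $80,211 = $196,722.

$196,722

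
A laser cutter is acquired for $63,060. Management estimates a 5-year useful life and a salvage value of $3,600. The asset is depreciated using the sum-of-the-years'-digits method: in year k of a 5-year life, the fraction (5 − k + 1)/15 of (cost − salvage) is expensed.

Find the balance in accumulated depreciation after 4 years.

Depreciable base = $63,060 − $3,600 = $59,460.
Sum of the years' digits = 5+4+3+2+1 = 15.
Year 1: $59,460 × 5/15 = $19,820. Book value $43,240.
Year 2: $59,460 × 4/15 = $15,856. Book value $27,384.
Year 3: $59,460 × 3/15 = $11,892. Book value $15,492.
Year 4: $59,460 × 2/15 = $7,928. Book value $7,564.
Accumulated through year 4 = $63,060 − $7,564 = $55,496.

$55,496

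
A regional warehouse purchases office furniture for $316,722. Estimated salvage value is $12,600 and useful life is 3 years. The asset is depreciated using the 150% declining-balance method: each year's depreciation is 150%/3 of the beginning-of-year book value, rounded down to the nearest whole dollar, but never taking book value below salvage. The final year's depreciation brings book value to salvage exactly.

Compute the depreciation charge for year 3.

Depreciable base = $316,722 − $12,600 = $304,122.
Year 1: ⌊$316,722 × 150%/3⌋ = $158,361. Book value $158,361.
Year 2: ⌊$158,361 × 150%/3⌋ = $79,180. Book value $79,181.
Year 3 (final): $79,181 − $12,600 = $66,581. Book value $12,600.

$66,581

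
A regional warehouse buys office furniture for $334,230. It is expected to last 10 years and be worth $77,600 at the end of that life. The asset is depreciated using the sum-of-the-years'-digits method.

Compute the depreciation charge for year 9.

$9,332

Depreciable base = $334,230 − $77,600 = $256,630.
Sum of the years' digits = 10+9+8+7+6+5+4+3+2+1 = 55.
Year 1: $256,630 × 10/55 = $46,660. Book value $287,570.
Year 2: $256,630 × 9/55 = $41,994. Book value $245,576.
Year 3: $256,630 × 8/55 = $37,328. Book value $208,248.
Year 4: $256,630 × 7/55 = $32,662. Book value $175,586.
Year 5: $256,630 × 6/55 = $27,996. Book value $147,590.
Year 6: $256,630 × 5/55 = $23,330. Book value $124,260.
Year 7: $256,630 × 4/55 = $18,664. Book value $105,596.
Year 8: $256,630 × 3/55 = $13,998. Book value $91,598.
Year 9: $256,630 × 2/55 = $9,332. Book value $82,266.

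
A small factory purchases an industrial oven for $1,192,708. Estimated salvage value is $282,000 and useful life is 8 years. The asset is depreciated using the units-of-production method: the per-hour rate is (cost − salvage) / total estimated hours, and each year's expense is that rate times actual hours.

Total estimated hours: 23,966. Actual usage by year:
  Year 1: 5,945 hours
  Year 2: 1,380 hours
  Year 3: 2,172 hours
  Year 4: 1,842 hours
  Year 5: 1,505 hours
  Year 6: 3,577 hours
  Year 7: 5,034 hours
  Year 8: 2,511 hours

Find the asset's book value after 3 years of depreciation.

$831,822

Depreciable base = $1,192,708 − $282,000 = $910,708.
Rate = $910,708 / 23,966 hours = $38 per hour.
Year 1: 5,945 × $38 = $225,910. Book value $966,798.
Year 2: 1,380 × $38 = $52,440. Book value $914,358.
Year 3: 2,172 × $38 = $82,536. Book value $831,822.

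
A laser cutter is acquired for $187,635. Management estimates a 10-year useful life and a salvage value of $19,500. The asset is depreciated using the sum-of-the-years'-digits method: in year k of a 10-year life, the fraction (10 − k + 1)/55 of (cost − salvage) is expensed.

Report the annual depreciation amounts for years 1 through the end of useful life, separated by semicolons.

$30,570; $27,513; $24,456; $21,399; $18,342; $15,285; $12,228; $9,171; $6,114; $3,057

Depreciable base = $187,635 − $19,500 = $168,135.
Sum of the years' digits = 10+9+8+7+6+5+4+3+2+1 = 55.
Year 1: $168,135 × 10/55 = $30,570. Book value $157,065.
Year 2: $168,135 × 9/55 = $27,513. Book value $129,552.
Year 3: $168,135 × 8/55 = $24,456. Book value $105,096.
Year 4: $168,135 × 7/55 = $21,399. Book value $83,697.
Year 5: $168,135 × 6/55 = $18,342. Book value $65,355.
Year 6: $168,135 × 5/55 = $15,285. Book value $50,070.
Year 7: $168,135 × 4/55 = $12,228. Book value $37,842.
Year 8: $168,135 × 3/55 = $9,171. Book value $28,671.
Year 9: $168,135 × 2/55 = $6,114. Book value $22,557.
Year 10: $168,135 × 1/55 = $3,057. Book value $19,500.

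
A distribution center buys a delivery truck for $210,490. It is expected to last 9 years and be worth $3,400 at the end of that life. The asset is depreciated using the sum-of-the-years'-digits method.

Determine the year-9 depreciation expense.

Depreciable base = $210,490 − $3,400 = $207,090.
Sum of the years' digits = 9+8+7+6+5+4+3+2+1 = 45.
Year 1: $207,090 × 9/45 = $41,418. Book value $169,072.
Year 2: $207,090 × 8/45 = $36,816. Book value $132,256.
Year 3: $207,090 × 7/45 = $32,214. Book value $100,042.
Year 4: $207,090 × 6/45 = $27,612. Book value $72,430.
Year 5: $207,090 × 5/45 = $23,010. Book value $49,420.
Year 6: $207,090 × 4/45 = $18,408. Book value $31,012.
Year 7: $207,090 × 3/45 = $13,806. Book value $17,206.
Year 8: $207,090 × 2/45 = $9,204. Book value $8,002.
Year 9: $207,090 × 1/45 = $4,602. Book value $3,400.

$4,602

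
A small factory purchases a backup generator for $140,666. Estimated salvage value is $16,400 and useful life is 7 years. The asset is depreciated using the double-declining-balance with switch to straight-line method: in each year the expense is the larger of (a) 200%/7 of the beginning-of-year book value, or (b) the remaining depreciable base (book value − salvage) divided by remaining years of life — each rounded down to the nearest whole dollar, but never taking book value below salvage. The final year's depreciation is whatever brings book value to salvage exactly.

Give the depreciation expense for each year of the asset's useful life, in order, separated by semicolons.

Depreciable base = $140,666 − $16,400 = $124,266.
Year 1: DB = ⌊$140,666 × 200%/7⌋ = $40,190; SL = ⌊$124,266/7⌋ = $17,752 → take DB $40,190. Book value $100,476.
Year 2: DB = ⌊$100,476 × 200%/7⌋ = $28,707; SL = ⌊$84,076/6⌋ = $14,012 → take DB $28,707. Book value $71,769.
Year 3: DB = ⌊$71,769 × 200%/7⌋ = $20,505; SL = ⌊$55,369/5⌋ = $11,073 → take DB $20,505. Book value $51,264.
Year 4: DB = ⌊$51,264 × 200%/7⌋ = $14,646; SL = ⌊$34,864/4⌋ = $8,716 → take DB $14,646. Book value $36,618.
Year 5: DB = ⌊$36,618 × 200%/7⌋ = $10,462; SL = ⌊$20,218/3⌋ = $6,739 → take DB $10,462. Book value $26,156.
Year 6: DB = ⌊$26,156 × 200%/7⌋ = $7,473; SL = ⌊$9,756/2⌋ = $4,878 → take DB $7,473. Book value $18,683.
Year 7 (final): $18,683 − $16,400 = $2,283. Book value $16,400.

$40,190; $28,707; $20,505; $14,646; $10,462; $7,473; $2,283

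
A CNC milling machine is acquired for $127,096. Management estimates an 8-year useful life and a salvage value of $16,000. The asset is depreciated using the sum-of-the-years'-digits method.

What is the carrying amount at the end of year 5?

Depreciable base = $127,096 − $16,000 = $111,096.
Sum of the years' digits = 8+7+6+5+4+3+2+1 = 36.
Year 1: $111,096 × 8/36 = $24,688. Book value $102,408.
Year 2: $111,096 × 7/36 = $21,602. Book value $80,806.
Year 3: $111,096 × 6/36 = $18,516. Book value $62,290.
Year 4: $111,096 × 5/36 = $15,430. Book value $46,860.
Year 5: $111,096 × 4/36 = $12,344. Book value $34,516.

$34,516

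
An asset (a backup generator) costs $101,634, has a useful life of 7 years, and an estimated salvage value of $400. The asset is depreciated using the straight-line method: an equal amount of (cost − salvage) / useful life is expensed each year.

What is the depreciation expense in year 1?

Depreciable base = $101,634 − $400 = $101,234.
Annual expense = $101,234 / 7 = $14,462.

$14,462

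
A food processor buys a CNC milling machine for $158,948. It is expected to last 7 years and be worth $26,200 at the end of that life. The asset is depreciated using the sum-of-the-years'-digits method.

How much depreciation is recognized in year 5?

Depreciable base = $158,948 − $26,200 = $132,748.
Sum of the years' digits = 7+6+5+4+3+2+1 = 28.
Year 1: $132,748 × 7/28 = $33,187. Book value $125,761.
Year 2: $132,748 × 6/28 = $28,446. Book value $97,315.
Year 3: $132,748 × 5/28 = $23,705. Book value $73,610.
Year 4: $132,748 × 4/28 = $18,964. Book value $54,646.
Year 5: $132,748 × 3/28 = $14,223. Book value $40,423.

$14,223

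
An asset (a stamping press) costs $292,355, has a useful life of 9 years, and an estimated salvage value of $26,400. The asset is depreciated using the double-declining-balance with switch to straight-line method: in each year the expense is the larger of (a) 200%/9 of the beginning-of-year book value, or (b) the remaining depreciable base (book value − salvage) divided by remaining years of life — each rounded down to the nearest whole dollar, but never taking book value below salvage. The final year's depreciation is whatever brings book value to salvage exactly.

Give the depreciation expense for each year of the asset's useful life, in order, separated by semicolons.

$64,967; $50,530; $39,301; $30,568; $23,775; $18,492; $14,382; $11,970; $11,970

Depreciable base = $292,355 − $26,400 = $265,955.
Year 1: DB = ⌊$292,355 × 200%/9⌋ = $64,967; SL = ⌊$265,955/9⌋ = $29,550 → take DB $64,967. Book value $227,388.
Year 2: DB = ⌊$227,388 × 200%/9⌋ = $50,530; SL = ⌊$200,988/8⌋ = $25,123 → take DB $50,530. Book value $176,858.
Year 3: DB = ⌊$176,858 × 200%/9⌋ = $39,301; SL = ⌊$150,458/7⌋ = $21,494 → take DB $39,301. Book value $137,557.
Year 4: DB = ⌊$137,557 × 200%/9⌋ = $30,568; SL = ⌊$111,157/6⌋ = $18,526 → take DB $30,568. Book value $106,989.
Year 5: DB = ⌊$106,989 × 200%/9⌋ = $23,775; SL = ⌊$80,589/5⌋ = $16,117 → take DB $23,775. Book value $83,214.
Year 6: DB = ⌊$83,214 × 200%/9⌋ = $18,492; SL = ⌊$56,814/4⌋ = $14,203 → take DB $18,492. Book value $64,722.
Year 7: DB = ⌊$64,722 × 200%/9⌋ = $14,382; SL = ⌊$38,322/3⌋ = $12,774 → take DB $14,382. Book value $50,340.
Year 8: DB = ⌊$50,340 × 200%/9⌋ = $11,186; SL = ⌊$23,940/2⌋ = $11,970 → take SL $11,970. Book value $38,370.
Year 9 (final): $38,370 − $26,400 = $11,970. Book value $26,400.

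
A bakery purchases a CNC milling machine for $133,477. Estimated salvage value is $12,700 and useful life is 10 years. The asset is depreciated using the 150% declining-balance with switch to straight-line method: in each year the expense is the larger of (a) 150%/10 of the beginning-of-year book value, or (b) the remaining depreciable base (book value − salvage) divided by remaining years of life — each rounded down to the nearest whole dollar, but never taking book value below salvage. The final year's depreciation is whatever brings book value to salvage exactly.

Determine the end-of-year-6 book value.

Depreciable base = $133,477 − $12,700 = $120,777.
Year 1: DB = ⌊$133,477 × 150%/10⌋ = $20,021; SL = ⌊$120,777/10⌋ = $12,077 → take DB $20,021. Book value $113,456.
Year 2: DB = ⌊$113,456 × 150%/10⌋ = $17,018; SL = ⌊$100,756/9⌋ = $11,195 → take DB $17,018. Book value $96,438.
Year 3: DB = ⌊$96,438 × 150%/10⌋ = $14,465; SL = ⌊$83,738/8⌋ = $10,467 → take DB $14,465. Book value $81,973.
Year 4: DB = ⌊$81,973 × 150%/10⌋ = $12,295; SL = ⌊$69,273/7⌋ = $9,896 → take DB $12,295. Book value $69,678.
Year 5: DB = ⌊$69,678 × 150%/10⌋ = $10,451; SL = ⌊$56,978/6⌋ = $9,496 → take DB $10,451. Book value $59,227.
Year 6: DB = ⌊$59,227 × 150%/10⌋ = $8,884; SL = ⌊$46,527/5⌋ = $9,305 → take SL $9,305. Book value $49,922.

$49,922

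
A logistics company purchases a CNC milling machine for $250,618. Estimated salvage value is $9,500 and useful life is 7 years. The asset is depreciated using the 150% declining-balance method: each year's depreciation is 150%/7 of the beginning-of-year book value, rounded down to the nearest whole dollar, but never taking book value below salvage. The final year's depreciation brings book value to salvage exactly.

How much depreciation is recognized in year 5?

$20,467

Depreciable base = $250,618 − $9,500 = $241,118.
Year 1: ⌊$250,618 × 150%/7⌋ = $53,703. Book value $196,915.
Year 2: ⌊$196,915 × 150%/7⌋ = $42,196. Book value $154,719.
Year 3: ⌊$154,719 × 150%/7⌋ = $33,154. Book value $121,565.
Year 4: ⌊$121,565 × 150%/7⌋ = $26,049. Book value $95,516.
Year 5: ⌊$95,516 × 150%/7⌋ = $20,467. Book value $75,049.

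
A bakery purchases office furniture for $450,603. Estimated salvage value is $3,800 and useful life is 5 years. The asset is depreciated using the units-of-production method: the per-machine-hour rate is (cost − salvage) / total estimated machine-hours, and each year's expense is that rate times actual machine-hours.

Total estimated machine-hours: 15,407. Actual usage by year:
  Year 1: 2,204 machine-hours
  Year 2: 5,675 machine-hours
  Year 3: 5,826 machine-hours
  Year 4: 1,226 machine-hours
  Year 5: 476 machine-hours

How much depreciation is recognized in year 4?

$35,554

Depreciable base = $450,603 − $3,800 = $446,803.
Rate = $446,803 / 15,407 machine-hours = $29 per machine-hour.
Year 1: 2,204 × $29 = $63,916. Book value $386,687.
Year 2: 5,675 × $29 = $164,575. Book value $222,112.
Year 3: 5,826 × $29 = $168,954. Book value $53,158.
Year 4: 1,226 × $29 = $35,554. Book value $17,604.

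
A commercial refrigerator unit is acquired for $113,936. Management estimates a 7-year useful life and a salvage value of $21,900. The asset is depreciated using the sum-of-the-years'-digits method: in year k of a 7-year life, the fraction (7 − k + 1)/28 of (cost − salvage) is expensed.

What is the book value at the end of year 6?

Depreciable base = $113,936 − $21,900 = $92,036.
Sum of the years' digits = 7+6+5+4+3+2+1 = 28.
Year 1: $92,036 × 7/28 = $23,009. Book value $90,927.
Year 2: $92,036 × 6/28 = $19,722. Book value $71,205.
Year 3: $92,036 × 5/28 = $16,435. Book value $54,770.
Year 4: $92,036 × 4/28 = $13,148. Book value $41,622.
Year 5: $92,036 × 3/28 = $9,861. Book value $31,761.
Year 6: $92,036 × 2/28 = $6,574. Book value $25,187.

$25,187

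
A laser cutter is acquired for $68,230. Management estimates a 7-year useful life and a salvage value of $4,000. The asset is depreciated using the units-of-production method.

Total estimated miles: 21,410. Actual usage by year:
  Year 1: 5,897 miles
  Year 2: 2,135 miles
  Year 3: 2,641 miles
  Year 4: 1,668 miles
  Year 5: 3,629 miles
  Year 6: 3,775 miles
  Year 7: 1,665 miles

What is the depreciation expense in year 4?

$5,004

Depreciable base = $68,230 − $4,000 = $64,230.
Rate = $64,230 / 21,410 miles = $3 per mile.
Year 1: 5,897 × $3 = $17,691. Book value $50,539.
Year 2: 2,135 × $3 = $6,405. Book value $44,134.
Year 3: 2,641 × $3 = $7,923. Book value $36,211.
Year 4: 1,668 × $3 = $5,004. Book value $31,207.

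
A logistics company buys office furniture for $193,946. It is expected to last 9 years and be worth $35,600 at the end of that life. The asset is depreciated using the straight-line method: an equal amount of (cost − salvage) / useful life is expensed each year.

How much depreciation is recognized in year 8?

$17,594

Depreciable base = $193,946 − $35,600 = $158,346.
Annual expense = $158,346 / 9 = $17,594.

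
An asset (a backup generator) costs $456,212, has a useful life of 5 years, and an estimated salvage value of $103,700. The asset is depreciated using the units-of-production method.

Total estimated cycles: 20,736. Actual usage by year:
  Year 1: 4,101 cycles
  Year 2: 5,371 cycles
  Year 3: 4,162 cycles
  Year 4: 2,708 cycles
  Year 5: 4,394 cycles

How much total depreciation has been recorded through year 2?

Depreciable base = $456,212 − $103,700 = $352,512.
Rate = $352,512 / 20,736 cycles = $17 per cycle.
Year 1: 4,101 × $17 = $69,717. Book value $386,495.
Year 2: 5,371 × $17 = $91,307. Book value $295,188.
Accumulated through year 2 = $456,212 − $295,188 = $161,024.

$161,024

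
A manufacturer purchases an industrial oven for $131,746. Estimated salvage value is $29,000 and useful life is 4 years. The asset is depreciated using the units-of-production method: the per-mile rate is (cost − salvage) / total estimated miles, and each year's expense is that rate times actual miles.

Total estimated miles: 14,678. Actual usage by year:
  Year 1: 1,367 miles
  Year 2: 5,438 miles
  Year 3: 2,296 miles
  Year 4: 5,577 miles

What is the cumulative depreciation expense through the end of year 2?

$47,635

Depreciable base = $131,746 − $29,000 = $102,746.
Rate = $102,746 / 14,678 miles = $7 per mile.
Year 1: 1,367 × $7 = $9,569. Book value $122,177.
Year 2: 5,438 × $7 = $38,066. Book value $84,111.
Accumulated through year 2 = $131,746 − $84,111 = $47,635.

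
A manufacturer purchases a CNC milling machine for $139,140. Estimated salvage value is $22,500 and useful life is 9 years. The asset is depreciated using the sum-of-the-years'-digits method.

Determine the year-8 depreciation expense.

Depreciable base = $139,140 − $22,500 = $116,640.
Sum of the years' digits = 9+8+7+6+5+4+3+2+1 = 45.
Year 1: $116,640 × 9/45 = $23,328. Book value $115,812.
Year 2: $116,640 × 8/45 = $20,736. Book value $95,076.
Year 3: $116,640 × 7/45 = $18,144. Book value $76,932.
Year 4: $116,640 × 6/45 = $15,552. Book value $61,380.
Year 5: $116,640 × 5/45 = $12,960. Book value $48,420.
Year 6: $116,640 × 4/45 = $10,368. Book value $38,052.
Year 7: $116,640 × 3/45 = $7,776. Book value $30,276.
Year 8: $116,640 × 2/45 = $5,184. Book value $25,092.

$5,184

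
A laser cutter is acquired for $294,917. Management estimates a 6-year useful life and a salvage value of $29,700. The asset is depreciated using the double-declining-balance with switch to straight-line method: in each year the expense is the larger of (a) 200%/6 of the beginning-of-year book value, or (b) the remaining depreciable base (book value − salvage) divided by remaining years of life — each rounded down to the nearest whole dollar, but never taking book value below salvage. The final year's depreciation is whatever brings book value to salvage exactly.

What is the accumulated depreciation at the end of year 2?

Depreciable base = $294,917 − $29,700 = $265,217.
Year 1: DB = ⌊$294,917 × 200%/6⌋ = $98,305; SL = ⌊$265,217/6⌋ = $44,202 → take DB $98,305. Book value $196,612.
Year 2: DB = ⌊$196,612 × 200%/6⌋ = $65,537; SL = ⌊$166,912/5⌋ = $33,382 → take DB $65,537. Book value $131,075.
Accumulated through year 2 = $294,917 − $131,075 = $163,842.

$163,842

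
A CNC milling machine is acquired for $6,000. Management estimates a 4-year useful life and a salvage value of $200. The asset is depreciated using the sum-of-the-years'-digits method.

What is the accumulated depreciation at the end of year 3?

$5,220

Depreciable base = $6,000 − $200 = $5,800.
Sum of the years' digits = 4+3+2+1 = 10.
Year 1: $5,800 × 4/10 = $2,320. Book value $3,680.
Year 2: $5,800 × 3/10 = $1,740. Book value $1,940.
Year 3: $5,800 × 2/10 = $1,160. Book value $780.
Accumulated through year 3 = $6,000 − $780 = $5,220.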